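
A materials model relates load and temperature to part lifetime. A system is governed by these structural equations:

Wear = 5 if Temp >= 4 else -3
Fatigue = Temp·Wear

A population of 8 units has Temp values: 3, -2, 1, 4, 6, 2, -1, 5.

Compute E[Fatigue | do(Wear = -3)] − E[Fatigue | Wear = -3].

-4.95

Under do(Wear=-3), Wear's equation is replaced by Wear=-3 for every unit. Per-unit Fatigue: -9, 6, -3, -12, -18, -6, 3, -15. Mean = -6.75.
E[Fatigue|Wear=-3] averages over only the 5 units with Wear=-3 (Temp = 3, -2, 1, 2, -1): Fatigue = -9, 6, -3, -6, 3, mean -1.8.
Difference = -6.75 − (-1.8) = -4.95.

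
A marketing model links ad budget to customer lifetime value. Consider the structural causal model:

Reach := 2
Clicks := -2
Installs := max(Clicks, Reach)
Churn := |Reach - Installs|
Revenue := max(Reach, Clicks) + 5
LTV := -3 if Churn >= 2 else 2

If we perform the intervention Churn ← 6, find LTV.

Under do(Churn=6), the mechanism Churn := |Reach - Installs| is discarded; Churn is fixed at 6.
LTV = -3 if Churn >= 2 else 2  [with Churn=6]  = -3

-3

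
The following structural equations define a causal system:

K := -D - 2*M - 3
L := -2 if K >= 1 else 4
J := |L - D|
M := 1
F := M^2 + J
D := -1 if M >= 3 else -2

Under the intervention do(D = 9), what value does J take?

do(D=9) replaces the equation D := -1 if M >= 3 else -2 with the constant D = 9.
K = -D - 2*M - 3  [with D=9, M=1]  = -14
L = -2 if K >= 1 else 4  [with K=-14]  = 4
J = |L - D|  [with L=4, D=9]  = 5

5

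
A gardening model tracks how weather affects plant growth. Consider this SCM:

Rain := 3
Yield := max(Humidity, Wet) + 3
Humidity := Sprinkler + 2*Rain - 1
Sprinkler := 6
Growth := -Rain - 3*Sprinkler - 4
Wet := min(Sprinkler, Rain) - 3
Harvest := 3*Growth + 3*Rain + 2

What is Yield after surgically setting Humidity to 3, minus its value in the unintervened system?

The intervention breaks the incoming arrows to Humidity: Humidity := Sprinkler + 2*Rain - 1 no longer applies, and Humidity = 3.
Wet = min(Sprinkler, Rain) - 3  [with Sprinkler=6, Rain=3]  = 0
Yield = max(Humidity, Wet) + 3  [with Humidity=3, Wet=0]  = 6
Without intervention: Wet = min(Sprinkler, Rain) - 3  [with Sprinkler=6, Rain=3]  = 0; Humidity = Sprinkler + 2*Rain - 1  [with Sprinkler=6, Rain=3]  = 11; Yield = max(Humidity, Wet) + 3  [with Humidity=11, Wet=0]  = 14.
Change = 6 − 14 = -8.

-8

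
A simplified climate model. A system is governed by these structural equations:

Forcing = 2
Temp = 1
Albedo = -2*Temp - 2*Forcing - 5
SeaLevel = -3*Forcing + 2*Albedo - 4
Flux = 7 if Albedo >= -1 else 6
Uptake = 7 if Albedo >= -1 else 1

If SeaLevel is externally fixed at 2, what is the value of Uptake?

Under do(SeaLevel=2), the mechanism SeaLevel = -3*Forcing + 2*Albedo - 4 is discarded; SeaLevel is fixed at 2.
Since Uptake is not a descendant of the intervened variable, it is unaffected.
Albedo = -2*Temp - 2*Forcing - 5  [with Temp=1, Forcing=2]  = -11
Uptake = 7 if Albedo >= -1 else 1  [with Albedo=-11]  = 1

1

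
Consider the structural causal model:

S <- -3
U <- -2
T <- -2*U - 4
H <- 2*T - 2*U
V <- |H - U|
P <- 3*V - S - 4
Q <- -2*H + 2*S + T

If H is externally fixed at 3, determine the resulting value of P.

14

Under do(H=3), the mechanism H <- 2*T - 2*U is discarded; H is fixed at 3.
V = |H - U|  [with H=3, U=-2]  = 5
P = 3*V - S - 4  [with V=5, S=-3]  = 14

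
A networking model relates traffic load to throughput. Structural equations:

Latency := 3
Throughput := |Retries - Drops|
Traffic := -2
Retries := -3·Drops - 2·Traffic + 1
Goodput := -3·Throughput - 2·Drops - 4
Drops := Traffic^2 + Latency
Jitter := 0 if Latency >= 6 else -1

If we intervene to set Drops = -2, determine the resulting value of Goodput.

-39

The intervention breaks the incoming arrows to Drops: Drops := Traffic^2 + Latency no longer applies, and Drops = -2.
Retries = -3·Drops - 2·Traffic + 1  [with Drops=-2, Traffic=-2]  = 11
Throughput = |Retries - Drops|  [with Retries=11, Drops=-2]  = 13
Goodput = -3·Throughput - 2·Drops - 4  [with Throughput=13, Drops=-2]  = -39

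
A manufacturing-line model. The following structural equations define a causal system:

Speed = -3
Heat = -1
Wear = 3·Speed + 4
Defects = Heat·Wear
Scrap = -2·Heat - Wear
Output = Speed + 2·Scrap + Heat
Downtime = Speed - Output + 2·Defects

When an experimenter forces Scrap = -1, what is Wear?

do(Scrap=-1) replaces the equation Scrap = -2·Heat - Wear with the constant Scrap = -1.
Wear is not downstream of the intervention, so its value is determined by the original equations.
Wear = 3·Speed + 4  [with Speed=-3]  = -5

-5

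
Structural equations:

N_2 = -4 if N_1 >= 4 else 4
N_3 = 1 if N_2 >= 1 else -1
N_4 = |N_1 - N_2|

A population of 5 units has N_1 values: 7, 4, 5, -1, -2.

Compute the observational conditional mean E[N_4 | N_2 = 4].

5.5

Conditioning on N_2=4 selects the 2 unit(s) with N_1 ∈ {-1, -2}. Their N_4 values: 5, 6. Mean = 5.5.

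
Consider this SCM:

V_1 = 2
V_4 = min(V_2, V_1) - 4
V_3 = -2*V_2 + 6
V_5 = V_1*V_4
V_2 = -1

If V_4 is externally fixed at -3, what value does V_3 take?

Under do(V_4=-3), the mechanism V_4 = min(V_2, V_1) - 4 is discarded; V_4 is fixed at -3.
Since V_3 is not a descendant of the intervened variable, it is unaffected.
V_3 = -2*V_2 + 6  [with V_2=-1]  = 8

8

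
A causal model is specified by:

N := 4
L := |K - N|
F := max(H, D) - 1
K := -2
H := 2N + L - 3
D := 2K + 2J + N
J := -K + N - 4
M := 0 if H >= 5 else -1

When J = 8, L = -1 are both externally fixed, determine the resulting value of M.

-1

The joint intervention fixes J = 8, L = -1, removing each variable's own equation.
H = 2N + L - 3  [with N=4, L=-1]  = 4
M = 0 if H >= 5 else -1  [with H=4]  = -1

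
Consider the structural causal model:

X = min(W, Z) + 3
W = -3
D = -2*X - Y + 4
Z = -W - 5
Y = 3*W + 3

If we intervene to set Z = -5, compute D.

do(Z=-5) replaces the equation Z = -W - 5 with the constant Z = -5.
Y = 3*W + 3  [with W=-3]  = -6
X = min(W, Z) + 3  [with W=-3, Z=-5]  = -2
D = -2*X - Y + 4  [with X=-2, Y=-6]  = 14

14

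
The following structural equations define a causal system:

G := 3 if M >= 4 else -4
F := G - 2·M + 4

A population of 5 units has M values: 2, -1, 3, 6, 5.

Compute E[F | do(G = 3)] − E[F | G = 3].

Under do(G=3), G's equation is replaced by G=3 for every unit. Per-unit F: 3, 9, 1, -5, -3. Mean = 1.
Conditioning on G=3 selects the 2 unit(s) with M ∈ {6, 5}. Their F values: -5, -3. Mean = -4.
Difference = 1 − (-4) = 5.

5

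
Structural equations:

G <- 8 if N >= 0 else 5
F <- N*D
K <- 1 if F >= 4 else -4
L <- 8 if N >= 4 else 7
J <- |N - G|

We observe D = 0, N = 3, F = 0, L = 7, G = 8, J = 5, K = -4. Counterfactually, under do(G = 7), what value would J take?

The intervention breaks the incoming arrows to G: G <- 8 if N >= 0 else 5 no longer applies, and G = 7.
J = |N - G|  [with N=3, G=7]  = 4

4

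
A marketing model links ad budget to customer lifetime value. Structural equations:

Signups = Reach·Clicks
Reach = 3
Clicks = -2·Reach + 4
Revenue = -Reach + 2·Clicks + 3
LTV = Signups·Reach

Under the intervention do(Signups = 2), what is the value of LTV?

6

do(Signups=2) replaces the equation Signups = Reach·Clicks with the constant Signups = 2.
LTV = Signups·Reach  [with Signups=2, Reach=3]  = 6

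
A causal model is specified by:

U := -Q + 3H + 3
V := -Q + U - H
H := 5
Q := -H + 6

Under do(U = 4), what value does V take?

The intervention breaks the incoming arrows to U: U := -Q + 3H + 3 no longer applies, and U = 4.
Q = -H + 6  [with H=5]  = 1
V = -Q + U - H  [with Q=1, U=4, H=5]  = -2

-2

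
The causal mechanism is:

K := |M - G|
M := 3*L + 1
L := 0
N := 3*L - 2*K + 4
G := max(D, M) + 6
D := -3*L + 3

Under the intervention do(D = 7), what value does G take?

The intervention breaks the incoming arrows to D: D := -3*L + 3 no longer applies, and D = 7.
M = 3*L + 1  [with L=0]  = 1
G = max(D, M) + 6  [with D=7, M=1]  = 13

13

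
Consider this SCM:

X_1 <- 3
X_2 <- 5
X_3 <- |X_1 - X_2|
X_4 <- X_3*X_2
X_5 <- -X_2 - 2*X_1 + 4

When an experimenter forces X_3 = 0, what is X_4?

The intervention breaks the incoming arrows to X_3: X_3 <- |X_1 - X_2| no longer applies, and X_3 = 0.
X_4 = X_3*X_2  [with X_3=0, X_2=5]  = 0

0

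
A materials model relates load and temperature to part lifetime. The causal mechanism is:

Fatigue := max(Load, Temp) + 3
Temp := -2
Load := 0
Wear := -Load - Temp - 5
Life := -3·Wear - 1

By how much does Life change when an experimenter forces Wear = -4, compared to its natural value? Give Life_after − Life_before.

3

do(Wear=-4) replaces the equation Wear := -Load - Temp - 5 with the constant Wear = -4.
Life = -3·Wear - 1  [with Wear=-4]  = 11
Without intervention: Wear = -Load - Temp - 5  [with Load=0, Temp=-2]  = -3; Life = -3·Wear - 1  [with Wear=-3]  = 8.
Change = 11 − 8 = 3.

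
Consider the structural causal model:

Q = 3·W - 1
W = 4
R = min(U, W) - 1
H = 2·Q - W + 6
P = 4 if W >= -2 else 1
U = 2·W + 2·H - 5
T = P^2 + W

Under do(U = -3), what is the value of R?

-4

Under do(U=-3), the mechanism U = 2·W + 2·H - 5 is discarded; U is fixed at -3.
R = min(U, W) - 1  [with U=-3, W=4]  = -4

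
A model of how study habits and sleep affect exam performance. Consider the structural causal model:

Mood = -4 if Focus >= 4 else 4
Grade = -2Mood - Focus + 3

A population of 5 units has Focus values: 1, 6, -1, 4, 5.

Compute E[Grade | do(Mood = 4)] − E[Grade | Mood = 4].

-3

Every unit gets Mood=4 under the intervention. Grade values become -6, -11, -4, -9, -10; E[Grade|do(Mood=4)] = -8.
Observing Mood=4 restricts to units where Mood's equation naturally yields 4: Focus ∈ {1, -1}. In that subpopulation Grade = -6, -4, mean -5.
Difference = -8 − (-5) = -3.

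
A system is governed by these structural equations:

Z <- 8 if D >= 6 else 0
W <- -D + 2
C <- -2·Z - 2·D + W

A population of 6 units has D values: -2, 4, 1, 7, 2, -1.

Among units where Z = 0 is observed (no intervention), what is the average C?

-0.4

E[C|Z=0] averages over only the 5 units with Z=0 (D = -2, 4, 1, 2, -1): C = 8, -10, -1, -4, 5, mean -0.4.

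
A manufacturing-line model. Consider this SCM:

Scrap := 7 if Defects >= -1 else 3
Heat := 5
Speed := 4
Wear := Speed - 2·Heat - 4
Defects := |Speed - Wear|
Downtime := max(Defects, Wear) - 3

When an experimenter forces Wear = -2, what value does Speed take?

4

Under do(Wear=-2), the mechanism Wear := Speed - 2·Heat - 4 is discarded; Wear is fixed at -2.
Speed is not downstream of the intervention, so its value is determined by the original equations.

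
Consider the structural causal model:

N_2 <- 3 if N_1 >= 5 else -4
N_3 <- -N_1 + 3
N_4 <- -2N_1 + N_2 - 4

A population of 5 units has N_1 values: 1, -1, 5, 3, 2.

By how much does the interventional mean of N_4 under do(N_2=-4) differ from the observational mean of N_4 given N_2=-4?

-1.5

The intervention sets N_2=-4 in all 5 units regardless of N_1. Recomputing N_4 per unit gives -10, -6, -18, -14, -12; average -12.
Observing N_2=-4 restricts to units where N_2's equation naturally yields -4: N_1 ∈ {1, -1, 3, 2}. In that subpopulation N_4 = -10, -6, -14, -12, mean -10.5.
Difference = -12 − (-10.5) = -1.5.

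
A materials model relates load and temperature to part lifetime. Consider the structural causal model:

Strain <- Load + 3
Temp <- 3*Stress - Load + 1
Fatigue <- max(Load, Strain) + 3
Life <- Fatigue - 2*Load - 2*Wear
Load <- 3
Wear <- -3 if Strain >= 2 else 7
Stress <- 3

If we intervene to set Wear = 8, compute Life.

-13

Under do(Wear=8), the mechanism Wear <- -3 if Strain >= 2 else 7 is discarded; Wear is fixed at 8.
Strain = Load + 3  [with Load=3]  = 6
Fatigue = max(Load, Strain) + 3  [with Load=3, Strain=6]  = 9
Life = Fatigue - 2*Load - 2*Wear  [with Fatigue=9, Load=3, Wear=8]  = -13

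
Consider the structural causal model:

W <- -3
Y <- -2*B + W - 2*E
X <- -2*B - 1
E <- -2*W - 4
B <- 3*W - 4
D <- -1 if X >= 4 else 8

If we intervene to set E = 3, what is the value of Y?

17

do(E=3) replaces the equation E <- -2*W - 4 with the constant E = 3.
B = 3*W - 4  [with W=-3]  = -13
Y = -2*B + W - 2*E  [with B=-13, W=-3, E=3]  = 17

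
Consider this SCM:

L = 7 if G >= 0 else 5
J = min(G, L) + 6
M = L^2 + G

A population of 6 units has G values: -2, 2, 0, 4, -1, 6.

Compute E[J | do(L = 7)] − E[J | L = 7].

-1.5

Under do(L=7), L's equation is replaced by L=7 for every unit. Per-unit J: 4, 8, 6, 10, 5, 12. Mean = 7.5.
E[J|L=7] averages over only the 4 units with L=7 (G = 2, 0, 4, 6): J = 8, 6, 10, 12, mean 9.
Difference = 7.5 − 9 = -1.5.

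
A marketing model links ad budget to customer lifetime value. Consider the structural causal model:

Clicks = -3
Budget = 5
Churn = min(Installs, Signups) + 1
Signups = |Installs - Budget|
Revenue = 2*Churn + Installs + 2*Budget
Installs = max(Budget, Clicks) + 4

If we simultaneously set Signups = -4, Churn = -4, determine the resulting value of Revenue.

The joint intervention fixes Signups = -4, Churn = -4, removing each variable's own equation.
Installs = max(Budget, Clicks) + 4  [with Budget=5, Clicks=-3]  = 9
Revenue = 2*Churn + Installs + 2*Budget  [with Churn=-4, Installs=9, Budget=5]  = 11

11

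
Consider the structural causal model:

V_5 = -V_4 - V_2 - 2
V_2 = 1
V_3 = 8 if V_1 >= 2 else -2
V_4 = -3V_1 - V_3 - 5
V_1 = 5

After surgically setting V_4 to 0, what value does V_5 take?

-3

Intervening sets V_4 = 0 and removes its equation (V_4 = -3V_1 - V_3 - 5).
V_5 = -V_4 - V_2 - 2  [with V_4=0, V_2=1]  = -3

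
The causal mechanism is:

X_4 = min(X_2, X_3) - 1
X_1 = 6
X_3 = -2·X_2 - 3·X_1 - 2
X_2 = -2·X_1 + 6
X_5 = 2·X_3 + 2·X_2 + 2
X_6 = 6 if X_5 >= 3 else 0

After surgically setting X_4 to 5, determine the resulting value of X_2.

-6

The intervention breaks the incoming arrows to X_4: X_4 = min(X_2, X_3) - 1 no longer applies, and X_4 = 5.
Since X_2 is not a descendant of the intervened variable, it is unaffected.
X_2 = -2·X_1 + 6  [with X_1=6]  = -6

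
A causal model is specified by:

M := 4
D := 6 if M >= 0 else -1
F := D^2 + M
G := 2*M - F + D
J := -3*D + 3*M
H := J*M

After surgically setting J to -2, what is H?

-8

The intervention breaks the incoming arrows to J: J := -3*D + 3*M no longer applies, and J = -2.
H = J*M  [with J=-2, M=4]  = -8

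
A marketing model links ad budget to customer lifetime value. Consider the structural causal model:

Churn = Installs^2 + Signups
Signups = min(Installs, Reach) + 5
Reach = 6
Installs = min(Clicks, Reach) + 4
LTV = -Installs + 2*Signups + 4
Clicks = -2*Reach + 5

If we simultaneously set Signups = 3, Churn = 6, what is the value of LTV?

13

The joint intervention fixes Signups = 3, Churn = 6, removing each variable's own equation.
Clicks = -2*Reach + 5  [with Reach=6]  = -7
Installs = min(Clicks, Reach) + 4  [with Clicks=-7, Reach=6]  = -3
LTV = -Installs + 2*Signups + 4  [with Installs=-3, Signups=3]  = 13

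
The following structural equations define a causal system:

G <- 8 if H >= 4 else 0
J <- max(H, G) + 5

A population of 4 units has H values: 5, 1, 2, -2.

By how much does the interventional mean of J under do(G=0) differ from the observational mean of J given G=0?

Under do(G=0), G's equation is replaced by G=0 for every unit. Per-unit J: 10, 6, 7, 5. Mean = 7.
E[J|G=0] averages over only the 3 units with G=0 (H = 1, 2, -2): J = 6, 7, 5, mean 6.
Difference = 7 − 6 = 1.

1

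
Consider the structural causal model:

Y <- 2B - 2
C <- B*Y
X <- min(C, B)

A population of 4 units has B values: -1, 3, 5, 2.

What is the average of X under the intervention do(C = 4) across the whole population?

Under do(C=4), C's equation is replaced by C=4 for every unit. Per-unit X: -1, 3, 4, 2. Mean = 2.

2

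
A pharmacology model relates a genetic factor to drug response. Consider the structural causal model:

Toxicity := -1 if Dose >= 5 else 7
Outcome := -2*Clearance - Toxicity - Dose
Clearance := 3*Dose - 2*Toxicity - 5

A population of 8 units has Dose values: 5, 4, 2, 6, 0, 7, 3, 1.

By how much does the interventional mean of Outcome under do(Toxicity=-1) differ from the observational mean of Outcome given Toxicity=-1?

17.5

do(Toxicity=-1) breaks Toxicity's dependence on Dose. With Toxicity=-1 fixed, Outcome across the units is -28, -21, -7, -35, 7, -42, -14, 0, mean -17.5.
E[Outcome|Toxicity=-1] averages over only the 3 units with Toxicity=-1 (Dose = 5, 6, 7): Outcome = -28, -35, -42, mean -35.
Difference = -17.5 − (-35) = 17.5.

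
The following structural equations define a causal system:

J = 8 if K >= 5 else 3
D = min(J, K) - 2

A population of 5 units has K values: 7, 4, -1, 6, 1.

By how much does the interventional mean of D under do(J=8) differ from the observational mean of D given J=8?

-3.1

Under do(J=8), J's equation is replaced by J=8 for every unit. Per-unit D: 5, 2, -3, 4, -1. Mean = 1.4.
E[D|J=8] averages over only the 2 units with J=8 (K = 7, 6): D = 5, 4, mean 4.5.
Difference = 1.4 − 4.5 = -3.1.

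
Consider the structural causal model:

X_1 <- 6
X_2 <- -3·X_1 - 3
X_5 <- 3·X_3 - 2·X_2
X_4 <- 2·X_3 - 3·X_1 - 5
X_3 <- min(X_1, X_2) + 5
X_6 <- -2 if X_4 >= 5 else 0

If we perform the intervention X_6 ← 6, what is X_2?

do(X_6=6) replaces the equation X_6 <- -2 if X_4 >= 5 else 0 with the constant X_6 = 6.
X_2 is not downstream of the intervention, so its value is determined by the original equations.
X_2 = -3·X_1 - 3  [with X_1=6]  = -21

-21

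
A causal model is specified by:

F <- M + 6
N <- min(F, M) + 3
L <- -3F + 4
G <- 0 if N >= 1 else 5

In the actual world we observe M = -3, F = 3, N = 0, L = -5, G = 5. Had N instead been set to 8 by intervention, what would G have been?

do(N=8) replaces the equation N <- min(F, M) + 3 with the constant N = 8.
G = 0 if N >= 1 else 5  [with N=8]  = 0

0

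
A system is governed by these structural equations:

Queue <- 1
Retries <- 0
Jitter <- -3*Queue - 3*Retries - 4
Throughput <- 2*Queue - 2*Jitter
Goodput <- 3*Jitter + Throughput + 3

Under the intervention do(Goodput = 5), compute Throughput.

16

The intervention breaks the incoming arrows to Goodput: Goodput <- 3*Jitter + Throughput + 3 no longer applies, and Goodput = 5.
Since Throughput is not a descendant of the intervened variable, it is unaffected.
Jitter = -3*Queue - 3*Retries - 4  [with Queue=1, Retries=0]  = -7
Throughput = 2*Queue - 2*Jitter  [with Queue=1, Jitter=-7]  = 16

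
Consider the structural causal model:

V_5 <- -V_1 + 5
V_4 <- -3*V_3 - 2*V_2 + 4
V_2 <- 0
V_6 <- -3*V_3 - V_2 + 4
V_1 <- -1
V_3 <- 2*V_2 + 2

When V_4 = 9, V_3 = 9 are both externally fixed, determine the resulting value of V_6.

-23

The joint intervention fixes V_4 = 9, V_3 = 9, removing each variable's own equation.
V_6 = -3*V_3 - V_2 + 4  [with V_3=9, V_2=0]  = -23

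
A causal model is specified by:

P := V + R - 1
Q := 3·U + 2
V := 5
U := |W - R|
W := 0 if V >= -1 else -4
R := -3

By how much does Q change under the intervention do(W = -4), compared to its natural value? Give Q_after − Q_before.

-6

do(W=-4) replaces the equation W := 0 if V >= -1 else -4 with the constant W = -4.
U = |W - R|  [with W=-4, R=-3]  = 1
Q = 3·U + 2  [with U=1]  = 5
Without intervention: W = 0 if V >= -1 else -4  [with V=5]  = 0; U = |W - R|  [with W=0, R=-3]  = 3; Q = 3·U + 2  [with U=3]  = 11.
Change = 5 − 11 = -6.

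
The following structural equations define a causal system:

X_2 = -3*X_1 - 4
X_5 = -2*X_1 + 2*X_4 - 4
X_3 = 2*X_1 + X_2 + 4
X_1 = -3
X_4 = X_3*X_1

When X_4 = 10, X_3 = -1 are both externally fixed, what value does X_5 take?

22

The joint intervention fixes X_4 = 10, X_3 = -1, removing each variable's own equation.
X_5 = -2*X_1 + 2*X_4 - 4  [with X_1=-3, X_4=10]  = 22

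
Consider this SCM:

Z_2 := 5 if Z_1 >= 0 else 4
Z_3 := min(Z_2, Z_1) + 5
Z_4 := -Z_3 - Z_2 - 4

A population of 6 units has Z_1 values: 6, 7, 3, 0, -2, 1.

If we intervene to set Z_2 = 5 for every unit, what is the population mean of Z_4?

-16

Under do(Z_2=5), Z_2's equation is replaced by Z_2=5 for every unit. Per-unit Z_4: -19, -19, -17, -14, -12, -15. Mean = -16.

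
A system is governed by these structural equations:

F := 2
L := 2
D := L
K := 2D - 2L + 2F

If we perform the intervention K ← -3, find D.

2

Under do(K=-3), the mechanism K := 2D - 2L + 2F is discarded; K is fixed at -3.
Since D is not a descendant of the intervened variable, it is unaffected.
D = L  [with L=2]  = 2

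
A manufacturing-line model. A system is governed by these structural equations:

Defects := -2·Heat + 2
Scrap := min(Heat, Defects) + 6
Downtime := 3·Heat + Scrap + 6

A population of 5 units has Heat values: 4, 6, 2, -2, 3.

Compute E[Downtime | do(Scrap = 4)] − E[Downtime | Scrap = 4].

do(Scrap=4) breaks Scrap's dependence on Heat. With Scrap=4 fixed, Downtime across the units is 22, 28, 16, 4, 19, mean 17.8.
Conditioning on Scrap=4 selects the 2 unit(s) with Heat ∈ {2, -2}. Their Downtime values: 16, 4. Mean = 10.
Difference = 17.8 − 10 = 7.8.

7.8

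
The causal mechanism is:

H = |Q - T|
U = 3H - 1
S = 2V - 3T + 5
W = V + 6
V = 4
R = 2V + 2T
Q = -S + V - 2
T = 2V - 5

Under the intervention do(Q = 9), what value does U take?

17

do(Q=9) replaces the equation Q = -S + V - 2 with the constant Q = 9.
T = 2V - 5  [with V=4]  = 3
H = |Q - T|  [with Q=9, T=3]  = 6
U = 3H - 1  [with H=6]  = 17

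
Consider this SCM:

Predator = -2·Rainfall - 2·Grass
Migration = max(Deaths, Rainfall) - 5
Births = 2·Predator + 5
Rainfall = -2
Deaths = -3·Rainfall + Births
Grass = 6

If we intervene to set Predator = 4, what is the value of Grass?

6

Under do(Predator=4), the mechanism Predator = -2·Rainfall - 2·Grass is discarded; Predator is fixed at 4.
Since Grass is not a descendant of the intervened variable, it is unaffected.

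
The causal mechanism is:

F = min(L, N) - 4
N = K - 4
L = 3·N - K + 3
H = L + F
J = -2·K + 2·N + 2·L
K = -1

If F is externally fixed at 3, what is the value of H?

-8

The intervention breaks the incoming arrows to F: F = min(L, N) - 4 no longer applies, and F = 3.
N = K - 4  [with K=-1]  = -5
L = 3·N - K + 3  [with N=-5, K=-1]  = -11
H = L + F  [with L=-11, F=3]  = -8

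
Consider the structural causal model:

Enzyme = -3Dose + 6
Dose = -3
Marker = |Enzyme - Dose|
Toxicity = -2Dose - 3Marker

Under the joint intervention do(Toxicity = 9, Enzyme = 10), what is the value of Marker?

Setting Toxicity = 9, Enzyme = 10 by intervention discards those variables' equations.
Marker = |Enzyme - Dose|  [with Enzyme=10, Dose=-3]  = 13

13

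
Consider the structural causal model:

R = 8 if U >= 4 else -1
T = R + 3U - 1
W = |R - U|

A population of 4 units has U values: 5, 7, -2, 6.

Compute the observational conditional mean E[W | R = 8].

E[W|R=8] averages over only the 3 units with R=8 (U = 5, 7, 6): W = 3, 1, 2, mean 2.

2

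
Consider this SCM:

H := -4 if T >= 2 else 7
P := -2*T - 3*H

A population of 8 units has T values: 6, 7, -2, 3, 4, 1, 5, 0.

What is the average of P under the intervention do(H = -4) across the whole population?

6

Under do(H=-4), H's equation is replaced by H=-4 for every unit. Per-unit P: 0, -2, 16, 6, 4, 10, 2, 12. Mean = 6.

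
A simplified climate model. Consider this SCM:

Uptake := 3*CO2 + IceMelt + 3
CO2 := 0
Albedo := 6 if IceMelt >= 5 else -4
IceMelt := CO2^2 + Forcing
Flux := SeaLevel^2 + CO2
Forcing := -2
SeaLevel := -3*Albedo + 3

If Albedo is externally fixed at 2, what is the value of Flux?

Under do(Albedo=2), the mechanism Albedo := 6 if IceMelt >= 5 else -4 is discarded; Albedo is fixed at 2.
SeaLevel = -3*Albedo + 3  [with Albedo=2]  = -3
Flux = SeaLevel^2 + CO2  [with SeaLevel=-3, CO2=0]  = 9

9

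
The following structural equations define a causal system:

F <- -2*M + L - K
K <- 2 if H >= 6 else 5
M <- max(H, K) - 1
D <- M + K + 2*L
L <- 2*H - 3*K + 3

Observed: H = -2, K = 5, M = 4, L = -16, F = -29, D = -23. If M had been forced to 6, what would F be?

do(M=6) replaces the equation M <- max(H, K) - 1 with the constant M = 6.
K = 2 if H >= 6 else 5  [with H=-2]  = 5
L = 2*H - 3*K + 3  [with H=-2, K=5]  = -16
F = -2*M + L - K  [with M=6, L=-16, K=5]  = -33

-33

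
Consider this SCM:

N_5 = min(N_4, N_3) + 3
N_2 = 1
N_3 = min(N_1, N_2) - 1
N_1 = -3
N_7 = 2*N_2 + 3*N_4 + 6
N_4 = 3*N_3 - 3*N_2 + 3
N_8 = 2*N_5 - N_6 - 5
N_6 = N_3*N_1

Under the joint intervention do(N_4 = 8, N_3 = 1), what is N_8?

The joint intervention fixes N_4 = 8, N_3 = 1, removing each variable's own equation.
N_5 = min(N_4, N_3) + 3  [with N_4=8, N_3=1]  = 4
N_6 = N_3*N_1  [with N_3=1, N_1=-3]  = -3
N_8 = 2*N_5 - N_6 - 5  [with N_5=4, N_6=-3]  = 6

6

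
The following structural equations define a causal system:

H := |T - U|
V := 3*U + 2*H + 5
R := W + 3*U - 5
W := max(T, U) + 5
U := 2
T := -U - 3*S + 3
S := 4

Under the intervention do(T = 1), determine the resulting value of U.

Under do(T=1), the mechanism T := -U - 3*S + 3 is discarded; T is fixed at 1.
Since U is not a descendant of the intervened variable, it is unaffected.

2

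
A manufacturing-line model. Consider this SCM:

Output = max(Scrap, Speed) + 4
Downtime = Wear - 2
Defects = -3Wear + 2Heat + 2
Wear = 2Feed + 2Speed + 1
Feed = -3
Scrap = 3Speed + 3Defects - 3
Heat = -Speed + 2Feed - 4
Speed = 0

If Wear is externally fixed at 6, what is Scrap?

-111

Under do(Wear=6), the mechanism Wear = 2Feed + 2Speed + 1 is discarded; Wear is fixed at 6.
Heat = -Speed + 2Feed - 4  [with Speed=0, Feed=-3]  = -10
Defects = -3Wear + 2Heat + 2  [with Wear=6, Heat=-10]  = -36
Scrap = 3Speed + 3Defects - 3  [with Speed=0, Defects=-36]  = -111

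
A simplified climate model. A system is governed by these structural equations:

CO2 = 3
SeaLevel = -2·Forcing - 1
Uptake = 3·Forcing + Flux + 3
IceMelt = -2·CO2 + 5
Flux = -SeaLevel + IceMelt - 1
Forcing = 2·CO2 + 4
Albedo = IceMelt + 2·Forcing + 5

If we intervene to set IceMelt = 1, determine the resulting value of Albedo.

The intervention breaks the incoming arrows to IceMelt: IceMelt = -2·CO2 + 5 no longer applies, and IceMelt = 1.
Forcing = 2·CO2 + 4  [with CO2=3]  = 10
Albedo = IceMelt + 2·Forcing + 5  [with IceMelt=1, Forcing=10]  = 26

26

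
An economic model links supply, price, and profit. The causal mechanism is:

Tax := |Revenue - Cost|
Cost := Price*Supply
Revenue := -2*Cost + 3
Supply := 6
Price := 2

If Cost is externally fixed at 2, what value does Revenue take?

-1

The intervention breaks the incoming arrows to Cost: Cost := Price*Supply no longer applies, and Cost = 2.
Revenue = -2*Cost + 3  [with Cost=2]  = -1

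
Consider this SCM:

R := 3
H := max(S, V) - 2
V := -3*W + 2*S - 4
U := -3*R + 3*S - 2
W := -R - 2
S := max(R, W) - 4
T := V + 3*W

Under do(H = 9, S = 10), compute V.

Under do(H = 9, S = 10), each intervened variable's structural equation is replaced by its fixed value.
W = -R - 2  [with R=3]  = -5
V = -3*W + 2*S - 4  [with W=-5, S=10]  = 31

31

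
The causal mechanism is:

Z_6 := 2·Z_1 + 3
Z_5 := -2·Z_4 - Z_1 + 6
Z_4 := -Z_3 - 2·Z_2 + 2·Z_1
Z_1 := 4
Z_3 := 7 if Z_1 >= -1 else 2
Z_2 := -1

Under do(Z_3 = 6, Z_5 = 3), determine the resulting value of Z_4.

4

The joint intervention fixes Z_3 = 6, Z_5 = 3, removing each variable's own equation.
Z_4 = -Z_3 - 2·Z_2 + 2·Z_1  [with Z_3=6, Z_2=-1, Z_1=4]  = 4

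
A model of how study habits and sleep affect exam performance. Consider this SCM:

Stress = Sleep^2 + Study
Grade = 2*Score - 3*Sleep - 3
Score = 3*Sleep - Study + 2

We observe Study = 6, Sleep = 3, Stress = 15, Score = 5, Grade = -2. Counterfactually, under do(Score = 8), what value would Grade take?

Intervening sets Score = 8 and removes its equation (Score = 3*Sleep - Study + 2).
Grade = 2*Score - 3*Sleep - 3  [with Score=8, Sleep=3]  = 4

4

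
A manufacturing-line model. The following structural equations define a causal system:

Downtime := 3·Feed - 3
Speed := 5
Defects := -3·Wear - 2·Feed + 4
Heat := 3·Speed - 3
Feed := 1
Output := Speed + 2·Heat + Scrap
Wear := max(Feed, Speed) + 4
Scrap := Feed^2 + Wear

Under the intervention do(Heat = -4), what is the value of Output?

The intervention breaks the incoming arrows to Heat: Heat := 3·Speed - 3 no longer applies, and Heat = -4.
Wear = max(Feed, Speed) + 4  [with Feed=1, Speed=5]  = 9
Scrap = Feed^2 + Wear  [with Feed=1, Wear=9]  = 10
Output = Speed + 2·Heat + Scrap  [with Speed=5, Heat=-4, Scrap=10]  = 7

7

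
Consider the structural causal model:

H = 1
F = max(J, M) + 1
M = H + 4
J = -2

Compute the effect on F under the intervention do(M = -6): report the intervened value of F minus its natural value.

-7

The intervention breaks the incoming arrows to M: M = H + 4 no longer applies, and M = -6.
F = max(J, M) + 1  [with J=-2, M=-6]  = -1
Without intervention: M = H + 4  [with H=1]  = 5; F = max(J, M) + 1  [with J=-2, M=5]  = 6.
Change = -1 − 6 = -7.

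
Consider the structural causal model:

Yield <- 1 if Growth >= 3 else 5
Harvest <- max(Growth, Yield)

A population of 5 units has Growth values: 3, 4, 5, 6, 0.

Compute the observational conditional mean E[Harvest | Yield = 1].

Observing Yield=1 restricts to units where Yield's equation naturally yields 1: Growth ∈ {3, 4, 5, 6}. In that subpopulation Harvest = 3, 4, 5, 6, mean 4.5.

4.5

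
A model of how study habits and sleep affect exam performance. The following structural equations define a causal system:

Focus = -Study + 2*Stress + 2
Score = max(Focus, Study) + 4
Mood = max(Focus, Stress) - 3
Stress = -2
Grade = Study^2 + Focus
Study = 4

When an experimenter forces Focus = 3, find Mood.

do(Focus=3) replaces the equation Focus = -Study + 2*Stress + 2 with the constant Focus = 3.
Mood = max(Focus, Stress) - 3  [with Focus=3, Stress=-2]  = 0

0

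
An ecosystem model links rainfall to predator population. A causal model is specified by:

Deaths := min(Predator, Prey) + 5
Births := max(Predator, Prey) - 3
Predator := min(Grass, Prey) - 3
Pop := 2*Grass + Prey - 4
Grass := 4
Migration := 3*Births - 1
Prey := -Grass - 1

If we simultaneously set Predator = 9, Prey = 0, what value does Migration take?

17

Setting Predator = 9, Prey = 0 by intervention discards those variables' equations.
Births = max(Predator, Prey) - 3  [with Predator=9, Prey=0]  = 6
Migration = 3*Births - 1  [with Births=6]  = 17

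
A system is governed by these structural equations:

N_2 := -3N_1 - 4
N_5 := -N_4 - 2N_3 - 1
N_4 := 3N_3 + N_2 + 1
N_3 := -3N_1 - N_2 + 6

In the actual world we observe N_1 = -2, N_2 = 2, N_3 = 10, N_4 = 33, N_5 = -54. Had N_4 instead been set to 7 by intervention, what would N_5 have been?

Intervening sets N_4 = 7 and removes its equation (N_4 := 3N_3 + N_2 + 1).
N_2 = -3N_1 - 4  [with N_1=-2]  = 2
N_3 = -3N_1 - N_2 + 6  [with N_1=-2, N_2=2]  = 10
N_5 = -N_4 - 2N_3 - 1  [with N_4=7, N_3=10]  = -28

-28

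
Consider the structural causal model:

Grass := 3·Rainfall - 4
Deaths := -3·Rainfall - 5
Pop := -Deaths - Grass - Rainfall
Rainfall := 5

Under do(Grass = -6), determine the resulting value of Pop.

21

Under do(Grass=-6), the mechanism Grass := 3·Rainfall - 4 is discarded; Grass is fixed at -6.
Deaths = -3·Rainfall - 5  [with Rainfall=5]  = -20
Pop = -Deaths - Grass - Rainfall  [with Deaths=-20, Grass=-6, Rainfall=5]  = 21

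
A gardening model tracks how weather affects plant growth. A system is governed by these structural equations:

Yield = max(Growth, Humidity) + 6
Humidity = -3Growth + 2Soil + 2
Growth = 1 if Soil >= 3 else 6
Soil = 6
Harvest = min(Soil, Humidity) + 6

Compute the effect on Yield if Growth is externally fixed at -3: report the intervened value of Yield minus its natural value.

12

Under do(Growth=-3), the mechanism Growth = 1 if Soil >= 3 else 6 is discarded; Growth is fixed at -3.
Humidity = -3Growth + 2Soil + 2  [with Growth=-3, Soil=6]  = 23
Yield = max(Growth, Humidity) + 6  [with Growth=-3, Humidity=23]  = 29
Without intervention: Growth = 1 if Soil >= 3 else 6  [with Soil=6]  = 1; Humidity = -3Growth + 2Soil + 2  [with Growth=1, Soil=6]  = 11; Yield = max(Growth, Humidity) + 6  [with Growth=1, Humidity=11]  = 17.
Change = 29 − 17 = 12.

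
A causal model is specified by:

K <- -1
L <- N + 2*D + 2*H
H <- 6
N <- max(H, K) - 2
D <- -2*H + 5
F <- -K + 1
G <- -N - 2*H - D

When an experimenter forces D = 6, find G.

-22

Intervening sets D = 6 and removes its equation (D <- -2*H + 5).
N = max(H, K) - 2  [with H=6, K=-1]  = 4
G = -N - 2*H - D  [with N=4, H=6, D=6]  = -22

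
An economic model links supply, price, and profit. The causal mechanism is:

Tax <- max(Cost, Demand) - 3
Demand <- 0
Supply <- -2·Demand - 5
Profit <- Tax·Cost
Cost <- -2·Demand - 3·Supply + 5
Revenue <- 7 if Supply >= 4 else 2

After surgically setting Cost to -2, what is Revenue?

2

The intervention breaks the incoming arrows to Cost: Cost <- -2·Demand - 3·Supply + 5 no longer applies, and Cost = -2.
Revenue is not downstream of the intervention, so its value is determined by the original equations.
Supply = -2·Demand - 5  [with Demand=0]  = -5
Revenue = 7 if Supply >= 4 else 2  [with Supply=-5]  = 2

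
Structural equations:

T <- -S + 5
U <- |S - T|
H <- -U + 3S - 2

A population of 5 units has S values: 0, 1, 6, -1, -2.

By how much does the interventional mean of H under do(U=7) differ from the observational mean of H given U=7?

The intervention sets U=7 in all 5 units regardless of S. Recomputing H per unit gives -9, -6, 9, -12, -15; average -6.6.
Observing U=7 restricts to units where U's equation naturally yields 7: S ∈ {6, -1}. In that subpopulation H = 9, -12, mean -1.5.
Difference = -6.6 − (-1.5) = -5.1.

-5.1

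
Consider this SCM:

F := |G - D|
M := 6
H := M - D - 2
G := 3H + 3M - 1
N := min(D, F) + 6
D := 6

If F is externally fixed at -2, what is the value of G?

The intervention breaks the incoming arrows to F: F := |G - D| no longer applies, and F = -2.
Since G is not a descendant of the intervened variable, it is unaffected.
H = M - D - 2  [with M=6, D=6]  = -2
G = 3H + 3M - 1  [with H=-2, M=6]  = 11

11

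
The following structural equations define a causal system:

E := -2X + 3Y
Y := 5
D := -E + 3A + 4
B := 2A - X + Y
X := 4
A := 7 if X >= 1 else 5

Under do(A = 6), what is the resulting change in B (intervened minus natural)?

do(A=6) replaces the equation A := 7 if X >= 1 else 5 with the constant A = 6.
B = 2A - X + Y  [with A=6, X=4, Y=5]  = 13
Without intervention: A = 7 if X >= 1 else 5  [with X=4]  = 7; B = 2A - X + Y  [with A=7, X=4, Y=5]  = 15.
Change = 13 − 15 = -2.

-2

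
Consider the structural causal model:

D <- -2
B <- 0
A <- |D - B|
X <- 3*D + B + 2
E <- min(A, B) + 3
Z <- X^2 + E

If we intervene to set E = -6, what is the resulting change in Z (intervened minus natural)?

-9

The intervention breaks the incoming arrows to E: E <- min(A, B) + 3 no longer applies, and E = -6.
X = 3*D + B + 2  [with D=-2, B=0]  = -4
Z = X^2 + E  [with X=-4, E=-6]  = 10
Without intervention: A = |D - B|  [with D=-2, B=0]  = 2; X = 3*D + B + 2  [with D=-2, B=0]  = -4; E = min(A, B) + 3  [with A=2, B=0]  = 3; Z = X^2 + E  [with X=-4, E=3]  = 19.
Change = 10 − 19 = -9.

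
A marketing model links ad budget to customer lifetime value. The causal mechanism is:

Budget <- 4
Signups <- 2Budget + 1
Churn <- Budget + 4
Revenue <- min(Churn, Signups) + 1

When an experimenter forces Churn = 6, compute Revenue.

The intervention breaks the incoming arrows to Churn: Churn <- Budget + 4 no longer applies, and Churn = 6.
Signups = 2Budget + 1  [with Budget=4]  = 9
Revenue = min(Churn, Signups) + 1  [with Churn=6, Signups=9]  = 7

7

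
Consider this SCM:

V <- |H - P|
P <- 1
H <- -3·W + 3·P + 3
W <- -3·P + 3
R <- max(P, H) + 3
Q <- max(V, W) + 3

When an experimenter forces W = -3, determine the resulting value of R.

Under do(W=-3), the mechanism W <- -3·P + 3 is discarded; W is fixed at -3.
H = -3·W + 3·P + 3  [with W=-3, P=1]  = 15
R = max(P, H) + 3  [with P=1, H=15]  = 18

18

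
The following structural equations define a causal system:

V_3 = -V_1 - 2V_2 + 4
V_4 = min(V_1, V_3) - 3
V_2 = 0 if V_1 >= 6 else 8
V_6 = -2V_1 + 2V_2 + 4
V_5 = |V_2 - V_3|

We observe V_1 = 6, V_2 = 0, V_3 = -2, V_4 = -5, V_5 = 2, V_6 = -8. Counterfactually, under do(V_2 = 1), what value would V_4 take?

-7

Under do(V_2=1), the mechanism V_2 = 0 if V_1 >= 6 else 8 is discarded; V_2 is fixed at 1.
V_3 = -V_1 - 2V_2 + 4  [with V_1=6, V_2=1]  = -4
V_4 = min(V_1, V_3) - 3  [with V_1=6, V_3=-4]  = -7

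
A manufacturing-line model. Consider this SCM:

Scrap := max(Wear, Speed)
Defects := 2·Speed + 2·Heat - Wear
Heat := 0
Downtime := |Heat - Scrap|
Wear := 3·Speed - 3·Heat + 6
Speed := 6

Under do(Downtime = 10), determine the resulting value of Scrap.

do(Downtime=10) replaces the equation Downtime := |Heat - Scrap| with the constant Downtime = 10.
Since Scrap is not a descendant of the intervened variable, it is unaffected.
Wear = 3·Speed - 3·Heat + 6  [with Speed=6, Heat=0]  = 24
Scrap = max(Wear, Speed)  [with Wear=24, Speed=6]  = 24

24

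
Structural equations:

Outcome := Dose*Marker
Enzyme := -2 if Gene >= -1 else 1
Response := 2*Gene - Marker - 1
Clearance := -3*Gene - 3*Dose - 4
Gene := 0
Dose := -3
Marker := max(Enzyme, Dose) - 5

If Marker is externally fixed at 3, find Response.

-4

Intervening sets Marker = 3 and removes its equation (Marker := max(Enzyme, Dose) - 5).
Response = 2*Gene - Marker - 1  [with Gene=0, Marker=3]  = -4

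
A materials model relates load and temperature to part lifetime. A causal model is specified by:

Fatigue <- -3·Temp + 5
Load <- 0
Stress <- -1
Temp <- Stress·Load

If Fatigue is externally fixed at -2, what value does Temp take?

Under do(Fatigue=-2), the mechanism Fatigue <- -3·Temp + 5 is discarded; Fatigue is fixed at -2.
Since Temp is not a descendant of the intervened variable, it is unaffected.
Temp = Stress·Load  [with Stress=-1, Load=0]  = 0

0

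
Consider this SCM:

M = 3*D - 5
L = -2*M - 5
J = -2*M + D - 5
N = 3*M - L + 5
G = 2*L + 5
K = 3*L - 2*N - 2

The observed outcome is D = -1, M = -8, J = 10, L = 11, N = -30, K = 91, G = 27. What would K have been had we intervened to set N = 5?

The intervention breaks the incoming arrows to N: N = 3*M - L + 5 no longer applies, and N = 5.
M = 3*D - 5  [with D=-1]  = -8
L = -2*M - 5  [with M=-8]  = 11
K = 3*L - 2*N - 2  [with L=11, N=5]  = 21

21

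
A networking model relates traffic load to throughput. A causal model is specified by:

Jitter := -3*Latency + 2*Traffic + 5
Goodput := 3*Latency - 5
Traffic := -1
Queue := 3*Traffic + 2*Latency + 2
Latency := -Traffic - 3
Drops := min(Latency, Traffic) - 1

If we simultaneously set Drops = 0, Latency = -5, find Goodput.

The joint intervention fixes Drops = 0, Latency = -5, removing each variable's own equation.
Goodput = 3*Latency - 5  [with Latency=-5]  = -20

-20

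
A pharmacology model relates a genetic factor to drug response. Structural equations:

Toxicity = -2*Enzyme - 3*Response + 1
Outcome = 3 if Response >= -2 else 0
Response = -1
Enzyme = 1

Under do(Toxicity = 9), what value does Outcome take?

3

The intervention breaks the incoming arrows to Toxicity: Toxicity = -2*Enzyme - 3*Response + 1 no longer applies, and Toxicity = 9.
Outcome is not downstream of the intervention, so its value is determined by the original equations.
Outcome = 3 if Response >= -2 else 0  [with Response=-1]  = 3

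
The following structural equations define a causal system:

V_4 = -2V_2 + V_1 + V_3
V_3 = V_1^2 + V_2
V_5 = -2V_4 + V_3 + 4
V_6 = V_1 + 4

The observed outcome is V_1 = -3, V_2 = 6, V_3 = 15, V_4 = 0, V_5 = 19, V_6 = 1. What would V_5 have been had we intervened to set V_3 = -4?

do(V_3=-4) replaces the equation V_3 = V_1^2 + V_2 with the constant V_3 = -4.
V_4 = -2V_2 + V_1 + V_3  [with V_2=6, V_1=-3, V_3=-4]  = -19
V_5 = -2V_4 + V_3 + 4  [with V_4=-19, V_3=-4]  = 38

38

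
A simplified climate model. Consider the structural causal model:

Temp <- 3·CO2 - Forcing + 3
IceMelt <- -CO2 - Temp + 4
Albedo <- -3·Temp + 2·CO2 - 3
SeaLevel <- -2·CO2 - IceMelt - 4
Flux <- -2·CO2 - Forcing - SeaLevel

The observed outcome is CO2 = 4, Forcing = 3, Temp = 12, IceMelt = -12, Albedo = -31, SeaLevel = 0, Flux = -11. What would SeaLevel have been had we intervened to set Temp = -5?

The intervention breaks the incoming arrows to Temp: Temp <- 3·CO2 - Forcing + 3 no longer applies, and Temp = -5.
IceMelt = -CO2 - Temp + 4  [with CO2=4, Temp=-5]  = 5
SeaLevel = -2·CO2 - IceMelt - 4  [with CO2=4, IceMelt=5]  = -17

-17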